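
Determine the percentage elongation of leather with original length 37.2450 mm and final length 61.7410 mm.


Formula: Elongation = (Lf - L0) / L0 * 100
Substituting: Elongation = (61.7410 - 37.2450) / 37.2450 * 100
Result: 65.7699 %


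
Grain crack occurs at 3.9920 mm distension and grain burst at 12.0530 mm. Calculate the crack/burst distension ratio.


Formula: Ratio = crack / burst
Substituting: Ratio = 3.9920 / 12.0530
Result: 0.3312


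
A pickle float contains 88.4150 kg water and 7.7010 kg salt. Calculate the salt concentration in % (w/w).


Formula: Conc = salt / (water + salt) * 100
Substituting: Conc = 7.7010 / (88.4150 + 7.7010) * 100
Result: 8.0122 %


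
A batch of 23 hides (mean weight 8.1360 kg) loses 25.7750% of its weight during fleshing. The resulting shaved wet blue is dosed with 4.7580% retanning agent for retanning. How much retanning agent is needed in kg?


Total_raw = N * avg_wt = 23 * 8.1360 = 187.1280 kg
Substrate = Total_raw * (1 - loss/100) = 187.1280 * (1 - 25.7750/100) = 138.8958 kg
Retan = Substrate * pct / 100 = 138.8958 * 4.7580 / 100 = 6.6087 kg


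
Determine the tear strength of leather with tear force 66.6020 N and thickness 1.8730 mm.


Formula: Tear strength = force / thickness
Substituting: Tear strength = 66.6020 / 1.8730
Result: 35.5590 N/mm


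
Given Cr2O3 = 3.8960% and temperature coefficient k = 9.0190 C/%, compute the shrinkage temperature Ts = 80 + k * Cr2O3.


Formula: Ts = 80 + k * Cr2O3
Substituting: Ts = 80 + 9.0190 * 3.8960
Result: 115.1380 C


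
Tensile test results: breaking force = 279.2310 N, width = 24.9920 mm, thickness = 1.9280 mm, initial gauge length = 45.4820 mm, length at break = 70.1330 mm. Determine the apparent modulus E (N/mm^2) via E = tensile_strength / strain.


TS = F / (w * t) = 279.2310 / (24.9920 * 1.9280) = 5.7950 N/mm^2
strain = (Lf - L0) / L0 = (70.1330 - 45.4820) / 45.4820 = 0.5420
E = TS / strain = 5.7950 / 0.5420 = 10.6920 N/mm^2


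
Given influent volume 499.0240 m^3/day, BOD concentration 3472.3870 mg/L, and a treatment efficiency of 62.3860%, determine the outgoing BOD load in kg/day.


Load_in = volume * conc / 1000 = 499.0240 * 3472.3870 / 1000 = 1732.8045 kg/day
Removed = Load_in * eff / 100 = 1732.8045 * 62.3860 / 100 = 1081.0274 kg/day
Load_out = Load_in - Removed = 1732.8045 - 1081.0274 = 651.7771 kg/day


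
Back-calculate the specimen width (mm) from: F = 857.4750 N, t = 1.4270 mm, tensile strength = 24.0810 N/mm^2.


Formula: w = F / (TS * t)
Substituting: w = 857.4750 / (24.0810 * 1.4270)
Result: 24.9530 mm


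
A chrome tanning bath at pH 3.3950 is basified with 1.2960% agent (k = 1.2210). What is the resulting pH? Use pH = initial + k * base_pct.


Formula: pH_final = pH_initial + k * base_pct
Substituting: pH_final = 3.3950 + 1.2210 * 1.2960
Result: 4.9774


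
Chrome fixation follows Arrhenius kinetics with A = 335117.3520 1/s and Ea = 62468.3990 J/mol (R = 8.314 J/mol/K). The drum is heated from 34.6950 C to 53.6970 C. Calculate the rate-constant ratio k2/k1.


T1 = 34.6950 + 273.15 = 307.8450 K; T2 = 53.6970 + 273.15 = 326.8470 K
k1 = A * exp(-Ea/(R*T1)) = 335117.3520 * exp(-62468.3990/(8.314*307.8450)) = 8.4193e-06 1/s
k2 = A * exp(-Ea/(R*T2)) = 335117.3520 * exp(-62468.3990/(8.314*326.8470)) = 3.4796e-05 1/s
k2/k1 = 3.4796e-05 / 8.4193e-06 = 4.1329


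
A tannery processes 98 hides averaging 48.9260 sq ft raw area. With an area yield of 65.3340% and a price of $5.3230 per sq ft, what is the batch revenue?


Raw_total = N * avg_area = 98 * 48.9260 = 4794.7480 sq ft
Finished = Raw_total * yield / 100 = 4794.7480 * 65.3340 / 100 = 3132.6007 sq ft
Value = Finished * price = 3132.6007 * 5.3230 = 16674.8333 $


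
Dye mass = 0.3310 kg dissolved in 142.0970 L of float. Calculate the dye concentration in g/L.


Formula: Conc = dye_mass(kg) / volume(L) * 1000
Substituting: Conc = 0.3310 / 142.0970 * 1000
Result: 2.3294 g/L


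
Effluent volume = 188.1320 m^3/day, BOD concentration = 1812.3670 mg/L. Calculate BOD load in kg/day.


Formula: BOD_load = volume * conc / 1000
Substituting: BOD_load = 188.1320 * 1812.3670 / 1000
Result: 340.9642 kg/day


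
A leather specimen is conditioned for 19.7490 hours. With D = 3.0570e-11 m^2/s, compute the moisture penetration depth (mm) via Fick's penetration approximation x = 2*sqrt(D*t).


t = 19.7490 hr * 3600 = 71096.4000 s
D * t = 3.0570e-11 * 71096.4000 = 2.1734e-06
x = 2 * sqrt(D*t) = 2 * sqrt(2.1734e-06) = 0.0029485 m = 2.9485 mm


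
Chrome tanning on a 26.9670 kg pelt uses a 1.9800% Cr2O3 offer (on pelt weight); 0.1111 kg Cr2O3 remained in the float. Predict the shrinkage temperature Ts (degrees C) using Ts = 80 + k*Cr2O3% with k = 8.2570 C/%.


Offered = pelt * offer_pct / 100 = 26.9670 * 1.9800 / 100 = 0.5339 kg
Uptake = offered - residual = 0.5339 - 0.1111 = 0.4228 kg
Cr2O3% on pelt = uptake / pelt * 100 = 0.4228 / 26.9670 * 100 = 1.5680 %
Ts = 80 + k * Cr2O3% = 80 + 8.2570 * 1.5680 = 92.9471 C


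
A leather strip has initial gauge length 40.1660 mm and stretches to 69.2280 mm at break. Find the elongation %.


Formula: Elongation = (Lf - L0) / L0 * 100
Substituting: Elongation = (69.2280 - 40.1660) / 40.1660 * 100
Result: 72.3547 %


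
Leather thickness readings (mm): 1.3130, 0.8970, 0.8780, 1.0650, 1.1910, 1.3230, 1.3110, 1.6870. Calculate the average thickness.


Formula: Average = sum / n
Substituting: Average = 9.6650 / 8
Result: 1.2081 mm


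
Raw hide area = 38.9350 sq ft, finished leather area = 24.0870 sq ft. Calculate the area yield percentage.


Formula: Yield = finished / raw * 100
Substituting: Yield = 24.0870 / 38.9350 * 100
Result: 61.8646 %


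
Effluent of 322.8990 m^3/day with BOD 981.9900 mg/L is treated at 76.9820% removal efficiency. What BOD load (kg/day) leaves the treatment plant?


Load_in = volume * conc / 1000 = 322.8990 * 981.9900 / 1000 = 317.0836 kg/day
Removed = Load_in * eff / 100 = 317.0836 * 76.9820 / 100 = 244.0973 kg/day
Load_out = Load_in - Removed = 317.0836 - 244.0973 = 72.9863 kg/day


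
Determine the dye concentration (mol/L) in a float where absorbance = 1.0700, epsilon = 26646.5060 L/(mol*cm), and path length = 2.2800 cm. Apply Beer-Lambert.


Formula: c = A / (epsilon * l)
Substituting: c = 1.0700 / (26646.5060 * 2.2800)
Result: 1.7612e-05 mol/L


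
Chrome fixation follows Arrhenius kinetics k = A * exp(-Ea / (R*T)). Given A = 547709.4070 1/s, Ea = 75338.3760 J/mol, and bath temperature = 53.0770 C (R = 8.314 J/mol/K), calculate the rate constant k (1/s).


T_K = T_C + 273.15 = 53.0770 + 273.15 = 326.2270 K
exponent = -Ea / (R * T_K) = -75338.3760 / (8.314 * 326.2270) = -27.7771
k = A * exp(exponent) = 547709.4070 * exp(-27.7771) = 4.7329e-07 1/s


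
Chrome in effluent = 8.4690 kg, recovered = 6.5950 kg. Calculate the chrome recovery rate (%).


Formula: Recovery = recovered / input * 100
Substituting: Recovery = 6.5950 / 8.4690 * 100
Result: 77.8722 %


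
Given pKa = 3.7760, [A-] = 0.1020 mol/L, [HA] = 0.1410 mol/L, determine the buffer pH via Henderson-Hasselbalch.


ratio = [A-] / [HA] = 0.1020 / 0.1410 = 0.7234
log10(ratio) = -0.1406
pH = pKa + log10(ratio) = 3.7760 - 0.1406 = 3.6354


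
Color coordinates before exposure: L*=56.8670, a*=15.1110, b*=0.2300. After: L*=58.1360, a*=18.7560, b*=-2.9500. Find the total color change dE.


dL = 1.2690, da = 3.6450, db = -3.1800
dE = sqrt(1.2690^2 + 3.6450^2 + (-3.1800)^2) = 5.0009


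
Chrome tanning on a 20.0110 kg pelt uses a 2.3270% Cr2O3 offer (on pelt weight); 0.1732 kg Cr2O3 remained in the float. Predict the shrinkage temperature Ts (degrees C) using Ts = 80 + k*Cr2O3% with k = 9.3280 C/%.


Offered = pelt * offer_pct / 100 = 20.0110 * 2.3270 / 100 = 0.4657 kg
Uptake = offered - residual = 0.4657 - 0.1732 = 0.2925 kg
Cr2O3% on pelt = uptake / pelt * 100 = 0.2925 / 20.0110 * 100 = 1.4615 %
Ts = 80 + k * Cr2O3% = 80 + 9.3280 * 1.4615 = 93.6326 C


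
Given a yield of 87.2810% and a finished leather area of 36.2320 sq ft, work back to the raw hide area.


Formula: raw = finished * 100 / yield
Substituting: raw = 36.2320 * 100 / 87.2810
Result: 41.5119 sq ft


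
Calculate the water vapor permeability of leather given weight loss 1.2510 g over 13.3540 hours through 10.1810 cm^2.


Formula: WVP = loss / (area * time)
Substituting: WVP = 1.2510 / (10.1810 * 13.3540)
Result: 0.00920143 g/(cm^2*hr)


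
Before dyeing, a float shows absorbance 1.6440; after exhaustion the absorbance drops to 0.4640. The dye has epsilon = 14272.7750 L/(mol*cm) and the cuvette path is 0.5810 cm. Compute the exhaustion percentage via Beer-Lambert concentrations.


c_initial = A_i / (epsilon * l) = 1.6440 / (14272.7750 * 0.5810) = 1.9825e-04 mol/L
c_final = A_f / (epsilon * l) = 0.4640 / (14272.7750 * 0.5810) = 5.5954e-05 mol/L
Exhaustion = (c_initial - c_final) / c_initial * 100 = (1.9825e-04 - 5.5954e-05) / 1.9825e-04 * 100 = 71.7762 %


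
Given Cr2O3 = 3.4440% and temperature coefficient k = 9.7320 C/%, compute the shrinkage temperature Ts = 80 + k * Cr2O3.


Formula: Ts = 80 + k * Cr2O3
Substituting: Ts = 80 + 9.7320 * 3.4440
Result: 113.5170 C


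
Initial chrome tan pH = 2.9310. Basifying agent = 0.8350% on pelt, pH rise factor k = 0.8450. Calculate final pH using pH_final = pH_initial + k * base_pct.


Formula: pH_final = pH_initial + k * base_pct
Substituting: pH_final = 2.9310 + 0.8450 * 0.8350
Result: 3.6366


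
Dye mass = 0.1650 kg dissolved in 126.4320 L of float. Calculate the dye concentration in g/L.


Formula: Conc = dye_mass(kg) / volume(L) * 1000
Substituting: Conc = 0.1650 / 126.4320 * 1000
Result: 1.3050 g/L


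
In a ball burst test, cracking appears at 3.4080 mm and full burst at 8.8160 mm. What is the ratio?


Formula: Ratio = crack / burst
Substituting: Ratio = 3.4080 / 8.8160
Result: 0.3866


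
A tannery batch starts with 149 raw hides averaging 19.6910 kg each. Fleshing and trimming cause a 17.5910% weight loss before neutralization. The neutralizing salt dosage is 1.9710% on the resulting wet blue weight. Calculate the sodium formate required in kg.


Total_raw = N * avg_wt = 149 * 19.6910 = 2933.9590 kg
Substrate = Total_raw * (1 - loss/100) = 2933.9590 * (1 - 17.5910/100) = 2417.8463 kg
Neutralizer = Substrate * pct / 100 = 2417.8463 * 1.9710 / 100 = 47.6558 kg


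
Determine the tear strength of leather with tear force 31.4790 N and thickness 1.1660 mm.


Formula: Tear strength = force / thickness
Substituting: Tear strength = 31.4790 / 1.1660
Result: 26.9974 N/mm


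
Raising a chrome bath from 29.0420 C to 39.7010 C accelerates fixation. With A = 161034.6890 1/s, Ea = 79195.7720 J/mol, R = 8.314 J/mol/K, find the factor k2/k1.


T1 = 29.0420 + 273.15 = 302.1920 K; T2 = 39.7010 + 273.15 = 312.8510 K
k1 = A * exp(-Ea/(R*T1)) = 161034.6890 * exp(-79195.7720/(8.314*302.1920)) = 3.2903e-09 1/s
k2 = A * exp(-Ea/(R*T2)) = 161034.6890 * exp(-79195.7720/(8.314*312.8510)) = 9.6306e-09 1/s
k2/k1 = 9.6306e-09 / 3.2903e-09 = 2.9269


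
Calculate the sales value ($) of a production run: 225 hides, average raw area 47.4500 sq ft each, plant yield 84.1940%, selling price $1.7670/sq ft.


Raw_total = N * avg_area = 225 * 47.4500 = 10676.2500 sq ft
Finished = Raw_total * yield / 100 = 10676.2500 * 84.1940 / 100 = 8988.7619 sq ft
Value = Finished * price = 8988.7619 * 1.7670 = 15883.1423 $


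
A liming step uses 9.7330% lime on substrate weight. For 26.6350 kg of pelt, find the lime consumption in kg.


Formula: Lime = substrate * pct / 100
Substituting: Lime = 26.6350 * 9.7330 / 100
Result: 2.5924 kg


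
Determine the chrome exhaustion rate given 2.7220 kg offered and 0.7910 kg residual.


Formula: Uptake = (offered - residual) / offered * 100
Substituting: Uptake = (2.7220 - 0.7910) / 2.7220 * 100
Result: 70.9405 %


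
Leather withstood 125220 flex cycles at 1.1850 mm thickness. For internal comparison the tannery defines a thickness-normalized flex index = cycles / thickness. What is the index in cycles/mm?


Formula: Index = cycles / thickness
Substituting: Index = 125220 / 1.1850
Result: 105670.8861 cycles/mm


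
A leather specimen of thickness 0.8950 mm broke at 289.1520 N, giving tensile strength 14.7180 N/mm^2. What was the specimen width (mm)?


Formula: w = F / (TS * t)
Substituting: w = 289.1520 / (14.7180 * 0.8950)
Result: 21.9510 mm


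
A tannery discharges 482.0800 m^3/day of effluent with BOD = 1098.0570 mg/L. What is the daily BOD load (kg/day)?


Formula: BOD_load = volume * conc / 1000
Substituting: BOD_load = 482.0800 * 1098.0570 / 1000
Result: 529.3513 kg/day


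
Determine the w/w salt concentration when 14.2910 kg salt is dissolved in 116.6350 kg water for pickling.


Formula: Conc = salt / (water + salt) * 100
Substituting: Conc = 14.2910 / (116.6350 + 14.2910) * 100
Result: 10.9153 %


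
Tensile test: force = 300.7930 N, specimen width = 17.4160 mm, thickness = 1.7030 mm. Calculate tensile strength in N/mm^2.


Formula: TS = force / (width * thickness)
Substituting: TS = 300.7930 / (17.4160 * 1.7030)
Result: 10.1416 N/mm^2


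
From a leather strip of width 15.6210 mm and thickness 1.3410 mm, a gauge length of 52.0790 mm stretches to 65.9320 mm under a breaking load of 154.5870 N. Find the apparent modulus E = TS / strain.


TS = F / (w * t) = 154.5870 / (15.6210 * 1.3410) = 7.3796 N/mm^2
strain = (Lf - L0) / L0 = (65.9320 - 52.0790) / 52.0790 = 0.2660
E = TS / strain = 7.3796 / 0.2660 = 27.7430 N/mm^2


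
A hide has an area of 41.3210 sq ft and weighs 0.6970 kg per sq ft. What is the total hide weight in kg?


Formula: Weight = area * weight_per_sqft
Substituting: Weight = 41.3210 * 0.6970
Result: 28.8007 kg


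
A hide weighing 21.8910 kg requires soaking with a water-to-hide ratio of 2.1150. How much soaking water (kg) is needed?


Formula: Water = hide_weight * ratio
Substituting: Water = 21.8910 * 2.1150
Result: 46.2995 kg


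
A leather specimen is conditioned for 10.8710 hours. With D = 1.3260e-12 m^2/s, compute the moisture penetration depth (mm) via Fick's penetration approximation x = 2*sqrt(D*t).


t = 10.8710 hr * 3600 = 39135.6000 s
D * t = 1.3260e-12 * 39135.6000 = 5.1894e-08
x = 2 * sqrt(D*t) = 2 * sqrt(5.1894e-08) = 4.5560e-04 m = 0.4556 mm


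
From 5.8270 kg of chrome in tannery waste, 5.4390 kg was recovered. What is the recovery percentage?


Formula: Recovery = recovered / input * 100
Substituting: Recovery = 5.4390 / 5.8270 * 100
Result: 93.3413 %


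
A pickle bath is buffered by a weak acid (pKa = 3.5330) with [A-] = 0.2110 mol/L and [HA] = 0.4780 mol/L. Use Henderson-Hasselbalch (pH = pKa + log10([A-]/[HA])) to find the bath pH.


ratio = [A-] / [HA] = 0.2110 / 0.4780 = 0.4414
log10(ratio) = -0.3551
pH = pKa + log10(ratio) = 3.5330 - 0.3551 = 3.1779


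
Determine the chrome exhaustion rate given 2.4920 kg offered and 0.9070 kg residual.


Formula: Uptake = (offered - residual) / offered * 100
Substituting: Uptake = (2.4920 - 0.9070) / 2.4920 * 100
Result: 63.6035 %


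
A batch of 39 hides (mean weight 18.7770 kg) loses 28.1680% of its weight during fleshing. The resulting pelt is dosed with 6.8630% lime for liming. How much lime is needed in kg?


Total_raw = N * avg_wt = 39 * 18.7770 = 732.3030 kg
Substrate = Total_raw * (1 - loss/100) = 732.3030 * (1 - 28.1680/100) = 526.0279 kg
Lime = Substrate * pct / 100 = 526.0279 * 6.8630 / 100 = 36.1013 kg


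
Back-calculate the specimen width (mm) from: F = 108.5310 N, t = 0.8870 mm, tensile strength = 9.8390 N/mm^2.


Formula: w = F / (TS * t)
Substituting: w = 108.5310 / (9.8390 * 0.8870)
Result: 12.4360 mm


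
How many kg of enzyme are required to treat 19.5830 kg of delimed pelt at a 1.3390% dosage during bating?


Formula: Enzyme = substrate * pct / 100
Substituting: Enzyme = 19.5830 * 1.3390 / 100
Result: 0.2622 kg


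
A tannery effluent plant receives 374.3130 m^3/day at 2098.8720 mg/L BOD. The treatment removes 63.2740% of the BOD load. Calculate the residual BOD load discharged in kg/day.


Load_in = volume * conc / 1000 = 374.3130 * 2098.8720 / 1000 = 785.6351 kg/day
Removed = Load_in * eff / 100 = 785.6351 * 63.2740 / 100 = 497.1027 kg/day
Load_out = Load_in - Removed = 785.6351 - 497.1027 = 288.5323 kg/day


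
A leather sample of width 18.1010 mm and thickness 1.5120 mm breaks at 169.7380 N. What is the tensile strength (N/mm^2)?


Formula: TS = force / (width * thickness)
Substituting: TS = 169.7380 / (18.1010 * 1.5120)
Result: 6.2019 N/mm^2


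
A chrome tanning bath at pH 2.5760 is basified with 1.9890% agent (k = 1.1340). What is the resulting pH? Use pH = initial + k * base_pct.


Formula: pH_final = pH_initial + k * base_pct
Substituting: pH_final = 2.5760 + 1.1340 * 1.9890
Result: 4.8315


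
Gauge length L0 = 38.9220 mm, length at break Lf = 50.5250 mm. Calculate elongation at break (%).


Formula: Elongation = (Lf - L0) / L0 * 100
Substituting: Elongation = (50.5250 - 38.9220) / 38.9220 * 100
Result: 29.8109 %


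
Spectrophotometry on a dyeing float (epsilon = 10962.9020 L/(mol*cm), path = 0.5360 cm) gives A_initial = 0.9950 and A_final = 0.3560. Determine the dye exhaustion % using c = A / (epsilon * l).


c_initial = A_i / (epsilon * l) = 0.9950 / (10962.9020 * 0.5360) = 1.6933e-04 mol/L
c_final = A_f / (epsilon * l) = 0.3560 / (10962.9020 * 0.5360) = 6.0584e-05 mol/L
Exhaustion = (c_initial - c_final) / c_initial * 100 = (1.6933e-04 - 6.0584e-05) / 1.6933e-04 * 100 = 64.2211 %


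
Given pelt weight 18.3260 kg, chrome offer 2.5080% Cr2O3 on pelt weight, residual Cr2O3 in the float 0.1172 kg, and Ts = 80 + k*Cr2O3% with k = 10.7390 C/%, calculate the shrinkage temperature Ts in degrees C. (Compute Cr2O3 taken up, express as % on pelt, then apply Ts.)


Offered = pelt * offer_pct / 100 = 18.3260 * 2.5080 / 100 = 0.4596 kg
Uptake = offered - residual = 0.4596 - 0.1172 = 0.3424 kg
Cr2O3% on pelt = uptake / pelt * 100 = 0.3424 / 18.3260 * 100 = 1.8685 %
Ts = 80 + k * Cr2O3% = 80 + 10.7390 * 1.8685 = 100.0655 C


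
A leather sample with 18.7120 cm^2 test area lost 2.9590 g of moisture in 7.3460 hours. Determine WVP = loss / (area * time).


Formula: WVP = loss / (area * time)
Substituting: WVP = 2.9590 / (18.7120 * 7.3460)
Result: 0.0215265 g/(cm^2*hr)


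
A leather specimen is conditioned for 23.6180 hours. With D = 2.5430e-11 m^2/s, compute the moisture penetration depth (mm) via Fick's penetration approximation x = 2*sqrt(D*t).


t = 23.6180 hr * 3600 = 85024.8000 s
D * t = 2.5430e-11 * 85024.8000 = 2.1622e-06
x = 2 * sqrt(D*t) = 2 * sqrt(2.1622e-06) = 0.00294087 m = 2.9409 mm


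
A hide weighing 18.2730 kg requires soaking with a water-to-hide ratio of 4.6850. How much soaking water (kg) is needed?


Formula: Water = hide_weight * ratio
Substituting: Water = 18.2730 * 4.6850
Result: 85.6090 kg


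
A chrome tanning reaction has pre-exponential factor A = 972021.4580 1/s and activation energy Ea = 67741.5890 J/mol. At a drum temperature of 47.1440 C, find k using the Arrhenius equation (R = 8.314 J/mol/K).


T_K = T_C + 273.15 = 47.1440 + 273.15 = 320.2940 K
exponent = -Ea / (R * T_K) = -67741.5890 / (8.314 * 320.2940) = -25.4388
k = A * exp(exponent) = 972021.4580 * exp(-25.4388) = 8.7046e-06 1/s


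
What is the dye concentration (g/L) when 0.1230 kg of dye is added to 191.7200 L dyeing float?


Formula: Conc = dye_mass(kg) / volume(L) * 1000
Substituting: Conc = 0.1230 / 191.7200 * 1000
Result: 0.6416 g/L


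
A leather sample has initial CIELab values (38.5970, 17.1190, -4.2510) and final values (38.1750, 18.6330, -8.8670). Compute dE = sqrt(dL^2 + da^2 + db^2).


dL = -0.4220, da = 1.5140, db = -4.6160
dE = sqrt((-0.4220)^2 + 1.5140^2 + (-4.6160)^2) = 4.8762


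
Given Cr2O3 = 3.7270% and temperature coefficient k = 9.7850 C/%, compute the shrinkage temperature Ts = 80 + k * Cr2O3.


Formula: Ts = 80 + k * Cr2O3
Substituting: Ts = 80 + 9.7850 * 3.7270
Result: 116.4687 C


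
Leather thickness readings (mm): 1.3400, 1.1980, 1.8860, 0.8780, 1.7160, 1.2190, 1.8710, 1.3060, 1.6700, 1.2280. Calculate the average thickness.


Formula: Average = sum / n
Substituting: Average = 14.3120 / 10
Result: 1.4312 mm


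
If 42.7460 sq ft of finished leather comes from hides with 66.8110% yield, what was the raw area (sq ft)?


Formula: raw = finished * 100 / yield
Substituting: raw = 42.7460 * 100 / 66.8110
Result: 63.9805 sq ft


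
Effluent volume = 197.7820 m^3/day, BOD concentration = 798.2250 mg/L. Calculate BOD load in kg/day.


Formula: BOD_load = volume * conc / 1000
Substituting: BOD_load = 197.7820 * 798.2250 / 1000
Result: 157.8745 kg/day


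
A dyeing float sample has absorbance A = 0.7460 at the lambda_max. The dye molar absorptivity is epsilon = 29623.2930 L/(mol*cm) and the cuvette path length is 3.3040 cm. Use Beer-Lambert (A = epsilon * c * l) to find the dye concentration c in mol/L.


Formula: c = A / (epsilon * l)
Substituting: c = 0.7460 / (29623.2930 * 3.3040)
Result: 7.6219e-06 mol/L


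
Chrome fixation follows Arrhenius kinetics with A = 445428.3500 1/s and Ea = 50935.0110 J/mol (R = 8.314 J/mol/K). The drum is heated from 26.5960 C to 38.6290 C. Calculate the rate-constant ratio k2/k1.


T1 = 26.5960 + 273.15 = 299.7460 K; T2 = 38.6290 + 273.15 = 311.7790 K
k1 = A * exp(-Ea/(R*T1)) = 445428.3500 * exp(-50935.0110/(8.314*299.7460)) = 5.9206e-04 1/s
k2 = A * exp(-Ea/(R*T2)) = 445428.3500 * exp(-50935.0110/(8.314*311.7790)) = 0.00130302 1/s
k2/k1 = 0.00130302 / 5.9206e-04 = 2.2008


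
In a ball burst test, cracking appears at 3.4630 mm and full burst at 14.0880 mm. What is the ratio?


Formula: Ratio = crack / burst
Substituting: Ratio = 3.4630 / 14.0880
Result: 0.2458


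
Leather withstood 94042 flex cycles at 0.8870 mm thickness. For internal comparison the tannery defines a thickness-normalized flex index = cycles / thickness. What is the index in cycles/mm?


Formula: Index = cycles / thickness
Substituting: Index = 94042 / 0.8870
Result: 106022.5479 cycles/mm


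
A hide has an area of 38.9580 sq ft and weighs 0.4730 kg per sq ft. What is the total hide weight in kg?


Formula: Weight = area * weight_per_sqft
Substituting: Weight = 38.9580 * 0.4730
Result: 18.4271 kg


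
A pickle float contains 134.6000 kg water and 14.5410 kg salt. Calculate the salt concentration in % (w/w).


Formula: Conc = salt / (water + salt) * 100
Substituting: Conc = 14.5410 / (134.6000 + 14.5410) * 100
Result: 9.7498 %


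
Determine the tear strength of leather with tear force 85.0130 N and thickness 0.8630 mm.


Formula: Tear strength = force / thickness
Substituting: Tear strength = 85.0130 / 0.8630
Result: 98.5087 N/mm


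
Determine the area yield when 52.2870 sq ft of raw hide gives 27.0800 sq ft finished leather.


Formula: Yield = finished / raw * 100
Substituting: Yield = 27.0800 / 52.2870 * 100
Result: 51.7911 %


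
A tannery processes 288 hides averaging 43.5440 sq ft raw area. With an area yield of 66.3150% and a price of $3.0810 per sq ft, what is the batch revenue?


Raw_total = N * avg_area = 288 * 43.5440 = 12540.6720 sq ft
Finished = Raw_total * yield / 100 = 12540.6720 * 66.3150 / 100 = 8316.3466 sq ft
Value = Finished * price = 8316.3466 * 3.0810 = 25622.6640 $


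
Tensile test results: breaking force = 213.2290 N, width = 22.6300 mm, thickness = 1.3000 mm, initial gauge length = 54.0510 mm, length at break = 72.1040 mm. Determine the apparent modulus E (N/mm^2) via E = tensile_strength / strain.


TS = F / (w * t) = 213.2290 / (22.6300 * 1.3000) = 7.2480 N/mm^2
strain = (Lf - L0) / L0 = (72.1040 - 54.0510) / 54.0510 = 0.3340
E = TS / strain = 7.2480 / 0.3340 = 21.7006 N/mm^2


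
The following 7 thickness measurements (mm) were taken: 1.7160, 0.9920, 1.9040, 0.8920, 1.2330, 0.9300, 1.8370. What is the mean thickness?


Formula: Average = sum / n
Substituting: Average = 9.5040 / 7
Result: 1.3577 mm


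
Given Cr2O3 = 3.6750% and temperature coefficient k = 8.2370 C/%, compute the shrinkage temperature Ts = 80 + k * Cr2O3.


Formula: Ts = 80 + k * Cr2O3
Substituting: Ts = 80 + 8.2370 * 3.6750
Result: 110.2710 C


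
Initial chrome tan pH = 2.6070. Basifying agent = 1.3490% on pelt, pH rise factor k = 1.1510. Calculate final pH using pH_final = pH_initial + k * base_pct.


Formula: pH_final = pH_initial + k * base_pct
Substituting: pH_final = 2.6070 + 1.1510 * 1.3490
Result: 4.1597


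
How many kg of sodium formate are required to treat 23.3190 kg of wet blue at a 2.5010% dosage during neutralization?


Formula: Neutralizer = substrate * pct / 100
Substituting: Neutralizer = 23.3190 * 2.5010 / 100
Result: 0.5832 kg


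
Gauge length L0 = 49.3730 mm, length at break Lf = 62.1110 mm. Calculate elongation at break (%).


Formula: Elongation = (Lf - L0) / L0 * 100
Substituting: Elongation = (62.1110 - 49.3730) / 49.3730 * 100
Result: 25.7995 %


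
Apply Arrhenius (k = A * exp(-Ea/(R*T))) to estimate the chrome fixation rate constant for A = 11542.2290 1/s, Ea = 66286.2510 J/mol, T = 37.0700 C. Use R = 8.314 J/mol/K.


T_K = T_C + 273.15 = 37.0700 + 273.15 = 310.2200 K
exponent = -Ea / (R * T_K) = -66286.2510 / (8.314 * 310.2200) = -25.7006
k = A * exp(exponent) = 11542.2290 * exp(-25.7006) = 7.9552e-08 1/s


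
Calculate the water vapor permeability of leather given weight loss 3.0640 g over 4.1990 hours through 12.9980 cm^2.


Formula: WVP = loss / (area * time)
Substituting: WVP = 3.0640 / (12.9980 * 4.1990)
Result: 0.0561392 g/(cm^2*hr)


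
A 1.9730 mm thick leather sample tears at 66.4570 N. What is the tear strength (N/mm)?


Formula: Tear strength = force / thickness
Substituting: Tear strength = 66.4570 / 1.9730
Result: 33.6832 N/mm


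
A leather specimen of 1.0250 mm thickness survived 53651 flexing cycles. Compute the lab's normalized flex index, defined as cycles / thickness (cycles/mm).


Formula: Index = cycles / thickness
Substituting: Index = 53651 / 1.0250
Result: 52342.4390 cycles/mm


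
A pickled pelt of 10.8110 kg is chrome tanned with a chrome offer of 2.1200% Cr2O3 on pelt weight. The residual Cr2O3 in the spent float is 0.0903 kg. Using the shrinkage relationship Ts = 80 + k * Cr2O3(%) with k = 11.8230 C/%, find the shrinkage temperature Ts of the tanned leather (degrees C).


Offered = pelt * offer_pct / 100 = 10.8110 * 2.1200 / 100 = 0.2292 kg
Uptake = offered - residual = 0.2292 - 0.0903 = 0.1389 kg
Cr2O3% on pelt = uptake / pelt * 100 = 0.1389 / 10.8110 * 100 = 1.2847 %
Ts = 80 + k * Cr2O3% = 80 + 11.8230 * 1.2847 = 95.1895 C


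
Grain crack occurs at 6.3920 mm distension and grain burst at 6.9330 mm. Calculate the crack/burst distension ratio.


Formula: Ratio = crack / burst
Substituting: Ratio = 6.3920 / 6.9330
Result: 0.9220


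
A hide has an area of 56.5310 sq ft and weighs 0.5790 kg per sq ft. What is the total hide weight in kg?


Formula: Weight = area * weight_per_sqft
Substituting: Weight = 56.5310 * 0.5790
Result: 32.7314 kg


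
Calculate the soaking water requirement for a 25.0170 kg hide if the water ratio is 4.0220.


Formula: Water = hide_weight * ratio
Substituting: Water = 25.0170 * 4.0220
Result: 100.6184 kg


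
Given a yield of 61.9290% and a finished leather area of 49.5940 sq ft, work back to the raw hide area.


Formula: raw = finished * 100 / yield
Substituting: raw = 49.5940 * 100 / 61.9290
Result: 80.0820 sq ft


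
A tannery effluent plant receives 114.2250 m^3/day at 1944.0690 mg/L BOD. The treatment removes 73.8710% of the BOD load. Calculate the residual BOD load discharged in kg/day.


Load_in = volume * conc / 1000 = 114.2250 * 1944.0690 / 1000 = 222.0613 kg/day
Removed = Load_in * eff / 100 = 222.0613 * 73.8710 / 100 = 164.0389 kg/day
Load_out = Load_in - Removed = 222.0613 - 164.0389 = 58.0224 kg/day


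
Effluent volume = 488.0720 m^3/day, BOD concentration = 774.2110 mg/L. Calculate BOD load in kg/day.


Formula: BOD_load = volume * conc / 1000
Substituting: BOD_load = 488.0720 * 774.2110 / 1000
Result: 377.8707 kg/day


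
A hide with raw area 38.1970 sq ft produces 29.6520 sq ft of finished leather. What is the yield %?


Formula: Yield = finished / raw * 100
Substituting: Yield = 29.6520 / 38.1970 * 100
Result: 77.6291 %


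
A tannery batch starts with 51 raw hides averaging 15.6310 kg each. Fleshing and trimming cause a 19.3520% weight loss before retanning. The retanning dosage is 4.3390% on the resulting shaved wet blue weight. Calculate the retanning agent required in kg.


Total_raw = N * avg_wt = 51 * 15.6310 = 797.1810 kg
Substrate = Total_raw * (1 - loss/100) = 797.1810 * (1 - 19.3520/100) = 642.9105 kg
Retan = Substrate * pct / 100 = 642.9105 * 4.3390 / 100 = 27.8959 kg


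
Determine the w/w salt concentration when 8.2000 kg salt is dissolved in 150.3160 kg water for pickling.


Formula: Conc = salt / (water + salt) * 100
Substituting: Conc = 8.2000 / (150.3160 + 8.2000) * 100
Result: 5.1730 %


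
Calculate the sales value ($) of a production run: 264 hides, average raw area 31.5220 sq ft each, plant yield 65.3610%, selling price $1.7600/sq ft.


Raw_total = N * avg_area = 264 * 31.5220 = 8321.8080 sq ft
Finished = Raw_total * yield / 100 = 8321.8080 * 65.3610 / 100 = 5439.2169 sq ft
Value = Finished * price = 5439.2169 * 1.7600 = 9573.0218 $


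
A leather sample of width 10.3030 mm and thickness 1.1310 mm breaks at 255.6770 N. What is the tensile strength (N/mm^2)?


Formula: TS = force / (width * thickness)
Substituting: TS = 255.6770 / (10.3030 * 1.1310)
Result: 21.9415 N/mm^2


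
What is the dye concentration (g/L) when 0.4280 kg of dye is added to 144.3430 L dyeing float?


Formula: Conc = dye_mass(kg) / volume(L) * 1000
Substituting: Conc = 0.4280 / 144.3430 * 1000
Result: 2.9652 g/L


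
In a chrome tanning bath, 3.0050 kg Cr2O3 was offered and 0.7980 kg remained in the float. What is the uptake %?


Formula: Uptake = (offered - residual) / offered * 100
Substituting: Uptake = (3.0050 - 0.7980) / 3.0050 * 100
Result: 73.4443 %


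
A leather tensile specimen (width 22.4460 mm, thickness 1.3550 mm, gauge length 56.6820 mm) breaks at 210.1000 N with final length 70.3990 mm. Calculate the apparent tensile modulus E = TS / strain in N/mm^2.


TS = F / (w * t) = 210.1000 / (22.4460 * 1.3550) = 6.9079 N/mm^2
strain = (Lf - L0) / L0 = (70.3990 - 56.6820) / 56.6820 = 0.2420
E = TS / strain = 6.9079 / 0.2420 = 28.5452 N/mm^2


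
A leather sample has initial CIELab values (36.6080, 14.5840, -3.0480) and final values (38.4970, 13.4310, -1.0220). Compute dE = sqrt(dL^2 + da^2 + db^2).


dL = 1.8890, da = -1.1530, db = 2.0260
dE = sqrt(1.8890^2 + (-1.1530)^2 + 2.0260^2) = 3.0004


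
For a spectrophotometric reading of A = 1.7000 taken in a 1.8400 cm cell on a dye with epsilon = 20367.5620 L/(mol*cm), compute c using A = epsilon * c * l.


Formula: c = A / (epsilon * l)
Substituting: c = 1.7000 / (20367.5620 * 1.8400)
Result: 4.5362e-05 mol/L


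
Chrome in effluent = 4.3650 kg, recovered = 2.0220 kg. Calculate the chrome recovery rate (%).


Formula: Recovery = recovered / input * 100
Substituting: Recovery = 2.0220 / 4.3650 * 100
Result: 46.3230 %


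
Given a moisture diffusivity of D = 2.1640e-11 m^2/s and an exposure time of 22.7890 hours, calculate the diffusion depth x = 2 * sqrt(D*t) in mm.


t = 22.7890 hr * 3600 = 82040.4000 s
D * t = 2.1640e-11 * 82040.4000 = 1.7754e-06
x = 2 * sqrt(D*t) = 2 * sqrt(1.7754e-06) = 0.00266485 m = 2.6648 mm


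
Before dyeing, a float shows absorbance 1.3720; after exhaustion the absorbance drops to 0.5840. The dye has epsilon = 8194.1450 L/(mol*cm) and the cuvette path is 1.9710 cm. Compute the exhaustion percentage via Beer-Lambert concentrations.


c_initial = A_i / (epsilon * l) = 1.3720 / (8194.1450 * 1.9710) = 8.4950e-05 mol/L
c_final = A_f / (epsilon * l) = 0.5840 / (8194.1450 * 1.9710) = 3.6160e-05 mol/L
Exhaustion = (c_initial - c_final) / c_initial * 100 = (8.4950e-05 - 3.6160e-05) / 8.4950e-05 * 100 = 57.4344 %


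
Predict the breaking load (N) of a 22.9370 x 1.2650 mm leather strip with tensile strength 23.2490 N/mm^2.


Formula: F = TS * w * t
Substituting: F = 23.2490 * 22.9370 * 1.2650
Result: 674.5768 N


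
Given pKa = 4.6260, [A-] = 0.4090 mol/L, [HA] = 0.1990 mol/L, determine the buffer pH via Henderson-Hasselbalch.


ratio = [A-] / [HA] = 0.4090 / 0.1990 = 2.0553
log10(ratio) = 0.3129
pH = pKa + log10(ratio) = 4.6260 + 0.3129 = 4.9389


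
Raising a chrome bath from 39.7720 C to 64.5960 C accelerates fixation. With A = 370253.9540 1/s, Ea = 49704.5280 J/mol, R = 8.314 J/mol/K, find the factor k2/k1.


T1 = 39.7720 + 273.15 = 312.9220 K; T2 = 64.5960 + 273.15 = 337.7460 K
k1 = A * exp(-Ea/(R*T1)) = 370253.9540 * exp(-49704.5280/(8.314*312.9220)) = 0.00186746 1/s
k2 = A * exp(-Ea/(R*T2)) = 370253.9540 * exp(-49704.5280/(8.314*337.7460)) = 0.00760484 1/s
k2/k1 = 0.00760484 / 0.00186746 = 4.0723


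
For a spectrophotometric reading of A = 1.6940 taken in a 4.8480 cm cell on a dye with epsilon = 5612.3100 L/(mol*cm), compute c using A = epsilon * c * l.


Formula: c = A / (epsilon * l)
Substituting: c = 1.6940 / (5612.3100 * 4.8480)
Result: 6.2260e-05 mol/L


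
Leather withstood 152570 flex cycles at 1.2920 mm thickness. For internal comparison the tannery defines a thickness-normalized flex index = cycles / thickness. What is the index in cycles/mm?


Formula: Index = cycles / thickness
Substituting: Index = 152570 / 1.2920
Result: 118088.2353 cycles/mm


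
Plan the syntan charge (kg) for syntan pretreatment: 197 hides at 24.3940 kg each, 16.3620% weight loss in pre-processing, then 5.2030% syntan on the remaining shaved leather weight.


Total_raw = N * avg_wt = 197 * 24.3940 = 4805.6180 kg
Substrate = Total_raw * (1 - loss/100) = 4805.6180 * (1 - 16.3620/100) = 4019.3228 kg
Syntan = Substrate * pct / 100 = 4019.3228 * 5.2030 / 100 = 209.1254 kg


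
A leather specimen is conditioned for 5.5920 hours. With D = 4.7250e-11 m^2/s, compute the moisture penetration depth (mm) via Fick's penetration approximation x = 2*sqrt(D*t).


t = 5.5920 hr * 3600 = 20131.2000 s
D * t = 4.7250e-11 * 20131.2000 = 9.5120e-07
x = 2 * sqrt(D*t) = 2 * sqrt(9.5120e-07) = 0.00195059 m = 1.9506 mm


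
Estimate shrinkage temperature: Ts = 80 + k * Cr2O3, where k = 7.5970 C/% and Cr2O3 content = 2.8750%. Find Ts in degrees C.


Formula: Ts = 80 + k * Cr2O3
Substituting: Ts = 80 + 7.5970 * 2.8750
Result: 101.8414 C


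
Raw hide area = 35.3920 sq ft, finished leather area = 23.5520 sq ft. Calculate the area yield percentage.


Formula: Yield = finished / raw * 100
Substituting: Yield = 23.5520 / 35.3920 * 100
Result: 66.5461 %


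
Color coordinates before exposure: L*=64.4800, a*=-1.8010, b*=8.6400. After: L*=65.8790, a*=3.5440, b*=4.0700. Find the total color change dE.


dL = 1.3990, da = 5.3450, db = -4.5700
dE = sqrt(1.3990^2 + 5.3450^2 + (-4.5700)^2) = 7.1702


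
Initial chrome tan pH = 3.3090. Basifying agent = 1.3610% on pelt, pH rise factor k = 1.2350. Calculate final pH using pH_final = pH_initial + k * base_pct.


Formula: pH_final = pH_initial + k * base_pct
Substituting: pH_final = 3.3090 + 1.2350 * 1.3610
Result: 4.9898


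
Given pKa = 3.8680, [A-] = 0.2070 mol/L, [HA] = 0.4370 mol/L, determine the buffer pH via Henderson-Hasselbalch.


ratio = [A-] / [HA] = 0.2070 / 0.4370 = 0.4737
log10(ratio) = -0.3245
pH = pKa + log10(ratio) = 3.8680 - 0.3245 = 3.5435


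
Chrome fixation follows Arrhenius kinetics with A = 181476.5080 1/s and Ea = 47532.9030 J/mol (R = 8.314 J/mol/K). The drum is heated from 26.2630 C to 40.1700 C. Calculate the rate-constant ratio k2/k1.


T1 = 26.2630 + 273.15 = 299.4130 K; T2 = 40.1700 + 273.15 = 313.3200 K
k1 = A * exp(-Ea/(R*T1)) = 181476.5080 * exp(-47532.9030/(8.314*299.4130)) = 9.2487e-04 1/s
k2 = A * exp(-Ea/(R*T2)) = 181476.5080 * exp(-47532.9030/(8.314*313.3200)) = 0.00215855 1/s
k2/k1 = 0.00215855 / 9.2487e-04 = 2.3339


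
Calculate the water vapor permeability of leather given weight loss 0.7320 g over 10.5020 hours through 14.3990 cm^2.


Formula: WVP = loss / (area * time)
Substituting: WVP = 0.7320 / (14.3990 * 10.5020)
Result: 0.00484068 g/(cm^2*hr)


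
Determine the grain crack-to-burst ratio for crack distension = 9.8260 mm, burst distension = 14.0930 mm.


Formula: Ratio = crack / burst
Substituting: Ratio = 9.8260 / 14.0930
Result: 0.6972


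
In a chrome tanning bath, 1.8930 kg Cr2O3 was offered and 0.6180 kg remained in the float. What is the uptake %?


Formula: Uptake = (offered - residual) / offered * 100
Substituting: Uptake = (1.8930 - 0.6180) / 1.8930 * 100
Result: 67.3534 %


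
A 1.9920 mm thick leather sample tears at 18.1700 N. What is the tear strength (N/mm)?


Formula: Tear strength = force / thickness
Substituting: Tear strength = 18.1700 / 1.9920
Result: 9.1215 N/mm


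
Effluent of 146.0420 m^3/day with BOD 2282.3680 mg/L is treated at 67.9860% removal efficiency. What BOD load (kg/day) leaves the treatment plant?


Load_in = volume * conc / 1000 = 146.0420 * 2282.3680 / 1000 = 333.3216 kg/day
Removed = Load_in * eff / 100 = 333.3216 * 67.9860 / 100 = 226.6120 kg/day
Load_out = Load_in - Removed = 333.3216 - 226.6120 = 106.7096 kg/day


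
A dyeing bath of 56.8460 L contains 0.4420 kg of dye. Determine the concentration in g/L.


Formula: Conc = dye_mass(kg) / volume(L) * 1000
Substituting: Conc = 0.4420 / 56.8460 * 1000
Result: 7.7754 g/L


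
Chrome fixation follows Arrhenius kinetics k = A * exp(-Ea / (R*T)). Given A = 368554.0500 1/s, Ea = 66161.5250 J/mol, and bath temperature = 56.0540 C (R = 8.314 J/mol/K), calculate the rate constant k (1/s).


T_K = T_C + 273.15 = 56.0540 + 273.15 = 329.2040 K
exponent = -Ea / (R * T_K) = -66161.5250 / (8.314 * 329.2040) = -24.1730
k = A * exp(exponent) = 368554.0500 * exp(-24.1730) = 1.1703e-05 1/s


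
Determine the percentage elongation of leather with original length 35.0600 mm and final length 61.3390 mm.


Formula: Elongation = (Lf - L0) / L0 * 100
Substituting: Elongation = (61.3390 - 35.0600) / 35.0600 * 100
Result: 74.9544 %


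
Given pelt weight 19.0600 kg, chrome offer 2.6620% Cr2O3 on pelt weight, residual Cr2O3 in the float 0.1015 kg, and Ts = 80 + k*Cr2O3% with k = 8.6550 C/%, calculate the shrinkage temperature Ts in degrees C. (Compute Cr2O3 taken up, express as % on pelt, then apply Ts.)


Offered = pelt * offer_pct / 100 = 19.0600 * 2.6620 / 100 = 0.5074 kg
Uptake = offered - residual = 0.5074 - 0.1015 = 0.4059 kg
Cr2O3% on pelt = uptake / pelt * 100 = 0.4059 / 19.0600 * 100 = 2.1295 %
Ts = 80 + k * Cr2O3% = 80 + 8.6550 * 2.1295 = 98.4306 C


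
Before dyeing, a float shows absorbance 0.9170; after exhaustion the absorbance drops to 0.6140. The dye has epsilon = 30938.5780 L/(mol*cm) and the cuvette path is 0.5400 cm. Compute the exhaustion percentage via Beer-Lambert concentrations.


c_initial = A_i / (epsilon * l) = 0.9170 / (30938.5780 * 0.5400) = 5.4888e-05 mol/L
c_final = A_f / (epsilon * l) = 0.6140 / (30938.5780 * 0.5400) = 3.6751e-05 mol/L
Exhaustion = (c_initial - c_final) / c_initial * 100 = (5.4888e-05 - 3.6751e-05) / 5.4888e-05 * 100 = 33.0425 %


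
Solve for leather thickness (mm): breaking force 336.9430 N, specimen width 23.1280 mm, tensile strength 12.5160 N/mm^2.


Formula: t = F / (TS * w)
Substituting: t = 336.9430 / (12.5160 * 23.1280)
Result: 1.1640 mm


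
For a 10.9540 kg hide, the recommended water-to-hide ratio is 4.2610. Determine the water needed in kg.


Formula: Water = hide_weight * ratio
Substituting: Water = 10.9540 * 4.2610
Result: 46.6750 kg


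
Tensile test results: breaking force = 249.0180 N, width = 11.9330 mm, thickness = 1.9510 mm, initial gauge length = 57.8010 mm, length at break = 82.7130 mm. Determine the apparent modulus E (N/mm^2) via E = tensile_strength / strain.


TS = F / (w * t) = 249.0180 / (11.9330 * 1.9510) = 10.6961 N/mm^2
strain = (Lf - L0) / L0 = (82.7130 - 57.8010) / 57.8010 = 0.4310
E = TS / strain = 10.6961 / 0.4310 = 24.8171 N/mm^2
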